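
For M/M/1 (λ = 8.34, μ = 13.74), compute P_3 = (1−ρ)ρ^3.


ρ = 8.34/13.74 = 0.6070
P_n = (1−ρ)·ρ^n = (1 − 0.6070)·0.6070^3 = 0.3930·0.223634 = 0.087891

Final: 0.087891


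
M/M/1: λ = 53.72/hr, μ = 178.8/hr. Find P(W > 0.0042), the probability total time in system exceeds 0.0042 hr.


W ~ Exponential(μ−λ) for M/M/1.
μ − λ = 178.8 − 53.72 = 125.0800
P(W > t) = e^{−(μ−λ)t} = e^{−0.5253} = 0.591357

Final: 0.591357


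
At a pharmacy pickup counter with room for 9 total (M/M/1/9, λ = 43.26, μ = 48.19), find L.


ρ = 43.26/48.19 = 0.8977
L = ρ[1 − (K+1)ρ^K + Kρ^(K+1)] / [(1−ρ)(1−ρ^(K+1))]
Numerator: 0.8977·(1 − 10·0.378588 + 9·0.339857) = 0.244923
Denominator: (0.1023)·(0.660143) = 0.067535
L = 0.244923/0.067535 = 3.6266

Final: 3.6266


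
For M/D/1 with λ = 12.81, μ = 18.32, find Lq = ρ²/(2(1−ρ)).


ρ = 12.81/18.32 = 0.6992
M/D/1: Lq = ρ²/(2(1−ρ)) = 0.4889/(2·0.3008) = 0.81281

Final: 0.81281


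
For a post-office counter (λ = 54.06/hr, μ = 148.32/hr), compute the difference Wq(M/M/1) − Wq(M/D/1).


ρ = 54.06/148.32 = 0.3645
Wq(M/M/1) = ρ/(μ−λ) = 0.3645/94.26 = 0.003867 hr
Wq(M/D/1) = ρ/(2(μ−λ)) = 0.001933 hr
Savings = 0.003867 − 0.001933 = 0.001933 hr

Final: 0.001933 hr


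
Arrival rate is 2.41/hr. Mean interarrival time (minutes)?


Mean interarrival time = 1/λ = 1/2.41 hour = 0.41494 hour
In minutes: 0.41494 × 60 = 24.8963 min

Final: 24.8963 min


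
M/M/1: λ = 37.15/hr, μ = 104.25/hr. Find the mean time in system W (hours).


W = 1/(μ−λ) = 1/(104.25 − 37.15) = 1/67.10 = 0.01490 hr

Final: 0.01490 hr


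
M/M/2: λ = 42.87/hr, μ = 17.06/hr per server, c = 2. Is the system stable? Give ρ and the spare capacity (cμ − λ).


Total capacity cμ = 2·17.06 = 34.12/hr
ρ = λ/(cμ) = 42.87/34.12 = 1.2564
Stable ⇔ ρ < 1: NO
Spare capacity = cμ − λ = 34.12 − 42.87 = -8.75/hr

Final: ρ = 1.2564; unstable; margin = -8.75/hr


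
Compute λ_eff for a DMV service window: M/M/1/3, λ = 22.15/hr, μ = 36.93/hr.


ρ = 0.5998; P_K = (1−ρ)ρ^3/(1−ρ^4) = 0.099190
λ_eff = λ(1 − P_K) = 22.15·(1 − 0.099190) = 22.15·0.900810 = 19.9530 /hr

Final: 19.9530 /hr


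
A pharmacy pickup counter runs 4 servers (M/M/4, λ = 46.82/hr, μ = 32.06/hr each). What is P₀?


a = λ/μ = 46.82/32.06 = 1.4604; ρ = a/c = 0.3651
Σ_{k=0}^{3} a^k/k! (terms k=0..3) = 1.00000 + 1.46039 + 1.06636 + 0.51910 = 4.04585
Tail: a^4/(4!(1−ρ)) = 4.54854/(24·0.6349) = 0.29851
P₀ = 1/(4.04585 + 0.29851) = 1/4.34436 = 0.230184

Final: 0.230184


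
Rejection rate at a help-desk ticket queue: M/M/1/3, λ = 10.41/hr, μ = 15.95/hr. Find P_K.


ρ = λ/μ = 10.41/15.95 = 0.6527
P_K = (1−ρ)ρ^K/(1−ρ^(K+1)) = (0.3473·0.278016)/(1 − 0.181451)
= 0.096565/0.818549 = 0.117971

Final: 0.117971


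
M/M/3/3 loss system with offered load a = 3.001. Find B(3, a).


B(c,a) = (a^c/c!) / Σ_{k=0}^{c} a^k/k!
a^3/3! = 4.504502
Σ terms (k=0..3): 1.00000 + 3.00100 + 4.50300 + 4.50450 = 13.008502
B = 4.504502/13.008502 = 0.346274

Final: 0.346274


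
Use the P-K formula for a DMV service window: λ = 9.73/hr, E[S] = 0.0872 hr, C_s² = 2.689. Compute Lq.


ρ = λ·E[S] = 9.73·0.0872 = 0.8485
Lq = ρ²(1+C_s²)/(2(1−ρ)) = 0.7199·(1+2.689)/(2·0.1515)
= 0.7199·3.6890/0.3031 = 8.76191

Final: 8.76191


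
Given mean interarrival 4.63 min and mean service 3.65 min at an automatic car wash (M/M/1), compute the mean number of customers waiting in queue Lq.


λ = 60/4.63 = 12.9590 /hr
μ = 60/3.65 = 16.4384 /hr
ρ = λ/μ = 12.9590/16.4384 = 0.7883
Lq = ρ²/(1−ρ) = 0.6215/0.2117 = 2.9362

Final: 2.9362


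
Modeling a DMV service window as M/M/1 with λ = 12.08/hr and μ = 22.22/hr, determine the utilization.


ρ = λ/μ = 12.08/22.22 = 0.5437

Final: 0.5437


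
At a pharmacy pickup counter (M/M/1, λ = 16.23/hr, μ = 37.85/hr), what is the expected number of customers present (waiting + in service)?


ρ = λ/μ = 16.23/37.85 = 0.4288
L = ρ/(1−ρ) = 0.4288/(1 − 0.4288) = 0.4288/0.5712 = 0.7507

Final: 0.7507


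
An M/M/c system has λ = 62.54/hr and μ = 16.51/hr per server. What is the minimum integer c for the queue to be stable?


Stability requires cμ > λ ⇔ c > λ/μ.
λ/μ = 62.54/16.51 = 3.7880
Minimum integer c = ⌊3.7880⌋ + 1 = 4
Check: 4·16.51 = 66.04 > 62.54, while 3·16.51 = 49.53 ≤ 62.54

Final: 4 servers


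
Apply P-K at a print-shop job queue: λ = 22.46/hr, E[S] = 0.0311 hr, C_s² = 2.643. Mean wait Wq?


ρ = λ·E[S] = 22.46·0.0311 = 0.6985
E[S²] = E[S]²(1+C_s²) = 0.0311²·(1+2.643) = 0.003524
Wq = λ·E[S²]/(2(1−ρ)) = 22.46·0.003524/(2·0.3015) = 0.13124 hr

Final: 0.13124 hr


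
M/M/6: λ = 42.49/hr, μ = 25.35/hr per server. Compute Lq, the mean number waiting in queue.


a = λ/μ = 1.6761; ρ = a/6 = 0.2794
P₀ = 0.187002
Lq = P₀·a^c·ρ / (c!·(1−ρ)²) = 0.187002·22.17444·0.2794/(720·0.51933)
= 0.003098

Final: 0.003098


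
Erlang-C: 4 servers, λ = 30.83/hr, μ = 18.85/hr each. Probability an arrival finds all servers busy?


a = λ/μ = 1.6355; ρ = a/4 = 0.4089
P₀ = 0.192063 (from M/M/c formula)
C(c,a) = [a^c/(c!(1−ρ))]·P₀ = [7.15564/(24·0.5911)]·0.192063
= 0.50439·0.192063 = 0.096875

Final: 0.096875


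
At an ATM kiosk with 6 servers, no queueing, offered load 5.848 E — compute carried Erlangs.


B(6,5.848) = 0.254175 (Erlang-B)
Carried load = a(1 − B) = 5.848·(1 − 0.254175) = 5.848·0.745825 = 4.3616 E

Final: 4.3616 Erlangs


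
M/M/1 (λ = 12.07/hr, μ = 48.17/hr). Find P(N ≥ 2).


ρ = 12.07/48.17 = 0.2506
P(N ≥ n) = ρ^n = 0.2506^2 = 0.062786

Final: 0.062786


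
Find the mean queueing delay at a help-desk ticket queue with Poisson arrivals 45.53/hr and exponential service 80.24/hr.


ρ = 45.53/80.24 = 0.5674
Wq = ρ/(μ−λ) = 0.5674/(80.24 − 45.53) = 0.5674/34.71 = 0.01635 hr

Final: 0.01635 hr


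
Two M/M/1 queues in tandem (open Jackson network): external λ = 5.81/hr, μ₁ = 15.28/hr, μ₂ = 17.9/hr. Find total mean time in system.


Each node sees arrival rate λ = 5.81/hr (tandem ⇒ throughput preserved).
W₁ = 1/(μ₁−λ) = 1/(15.28−5.81) = 0.10560 hr
W₂ = 1/(μ₂−λ) = 1/(17.9−5.81) = 0.08271 hr
W_total = W₁ + W₂ = 0.10560 + 0.08271 = 0.18831 hr

Final: 0.18831 hr


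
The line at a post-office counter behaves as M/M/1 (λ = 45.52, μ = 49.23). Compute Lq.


ρ = 45.52/49.23 = 0.9246
Lq = ρ²/(1−ρ) = 0.8550/0.07536 = 11.3449

Final: 11.3449


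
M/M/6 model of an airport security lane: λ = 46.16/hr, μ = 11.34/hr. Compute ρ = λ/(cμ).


ρ = λ/(cμ) = 46.16/(6·11.34) = 46.16/68.04 = 0.6784

Final: 0.6784


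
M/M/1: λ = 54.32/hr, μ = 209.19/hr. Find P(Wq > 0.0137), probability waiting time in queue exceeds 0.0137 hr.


ρ = 54.32/209.19 = 0.2597
P(Wq > t) = ρ·e^{−(μ−λ)t} = 0.2597·e^{−2.1217}
= 0.2597·0.119825 = 0.031115

Final: 0.031115


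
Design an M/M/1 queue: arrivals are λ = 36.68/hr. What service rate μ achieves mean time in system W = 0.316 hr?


W = 1/(μ−λ) ⇒ μ − λ = 1/W = 1/0.316 = 3.1646
μ = λ + 1/W = 36.68 + 3.1646 = 39.8446 per hr

Final: 39.8446 /hr


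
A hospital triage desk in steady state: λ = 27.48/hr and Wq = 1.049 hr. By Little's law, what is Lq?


Lq = λWq = 27.48·1.049 = 28.8265

Final: 28.8265


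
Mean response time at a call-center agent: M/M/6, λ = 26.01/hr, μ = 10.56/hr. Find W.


a = 2.4631; ρ = 0.4105; P₀ = 0.084732
Lq = P₀·a^c·ρ/(c!(1−ρ)²) = 0.03104
Wq = Lq/λ = 0.03104/26.01 = 0.001193 hr
W = Wq + 1/μ = 0.001193 + 0.09470 = 0.09589 hr

Final: 0.09589 hr


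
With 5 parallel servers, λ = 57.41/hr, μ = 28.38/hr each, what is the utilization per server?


ρ = λ/(cμ) = 57.41/(5·28.38) = 57.41/141.90 = 0.4046

Final: 0.4046


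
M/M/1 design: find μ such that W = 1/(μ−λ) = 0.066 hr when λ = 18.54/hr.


W = 1/(μ−λ) ⇒ μ − λ = 1/W = 1/0.066 = 15.1515
μ = λ + 1/W = 18.54 + 15.1515 = 33.6915 per hr

Final: 33.6915 /hr


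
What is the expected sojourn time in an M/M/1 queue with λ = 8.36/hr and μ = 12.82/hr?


W = 1/(μ−λ) = 1/(12.82 − 8.36) = 1/4.46 = 0.2242 hr

Final: 0.2242 hr


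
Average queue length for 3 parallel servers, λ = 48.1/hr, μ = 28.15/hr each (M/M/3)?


a = λ/μ = 1.7087; ρ = a/3 = 0.5696
P₀ = 0.163928
Lq = P₀·a^c·ρ / (c!·(1−ρ)²) = 0.163928·4.98885·0.5696/(6·0.18527)
= 0.41902

Final: 0.41902


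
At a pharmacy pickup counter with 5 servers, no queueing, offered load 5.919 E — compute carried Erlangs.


B(5,5.919) = 0.354708 (Erlang-B)
Carried load = a(1 − B) = 5.919·(1 − 0.354708) = 5.919·0.645292 = 3.8195 E

Final: 3.8195 Erlangs


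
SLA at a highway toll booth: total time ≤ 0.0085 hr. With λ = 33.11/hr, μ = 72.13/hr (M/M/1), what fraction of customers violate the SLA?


W ~ Exponential(μ−λ) for M/M/1.
μ − λ = 72.13 − 33.11 = 39.0200
P(W > t) = e^{−(μ−λ)t} = e^{−0.3317} = 0.717724

Final: 0.717724


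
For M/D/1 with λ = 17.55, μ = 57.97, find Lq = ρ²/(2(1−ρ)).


ρ = 17.55/57.97 = 0.3027
M/D/1: Lq = ρ²/(2(1−ρ)) = 0.09165/(2·0.6973) = 0.06572

Final: 0.06572


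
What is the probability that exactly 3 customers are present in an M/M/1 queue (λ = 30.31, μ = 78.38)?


ρ = 30.31/78.38 = 0.3867
P_n = (1−ρ)·ρ^n = (1 − 0.3867)·0.3867^3 = 0.6133·0.057829 = 0.035466

Final: 0.035466


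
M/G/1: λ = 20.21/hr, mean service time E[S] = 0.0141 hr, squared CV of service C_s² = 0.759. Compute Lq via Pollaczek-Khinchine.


ρ = λ·E[S] = 20.21·0.0141 = 0.2850
Lq = ρ²(1+C_s²)/(2(1−ρ)) = 0.08120·(1+0.759)/(2·0.7150)
= 0.08120·1.7590/1.4301 = 0.09988

Final: 0.09988


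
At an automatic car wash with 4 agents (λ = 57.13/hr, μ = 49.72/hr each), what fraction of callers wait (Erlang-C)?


a = λ/μ = 1.1490; ρ = a/4 = 0.2873
P₀ = 0.316064 (from M/M/c formula)
C(c,a) = [a^c/(c!(1−ρ))]·P₀ = [1.74314/(24·0.7127)]·0.316064
= 0.10190·0.316064 = 0.032208

Final: 0.032208


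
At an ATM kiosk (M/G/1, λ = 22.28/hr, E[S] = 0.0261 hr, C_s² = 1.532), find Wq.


ρ = λ·E[S] = 22.28·0.0261 = 0.5815
E[S²] = E[S]²(1+C_s²) = 0.0261²·(1+1.532) = 0.001725
Wq = λ·E[S²]/(2(1−ρ)) = 22.28·0.001725/(2·0.4185) = 0.04591 hr

Final: 0.04591 hr


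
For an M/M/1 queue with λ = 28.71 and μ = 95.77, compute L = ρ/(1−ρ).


ρ = λ/μ = 28.71/95.77 = 0.2998
L = ρ/(1−ρ) = 0.2998/(1 − 0.2998) = 0.2998/0.7002 = 0.4281

Final: 0.4281


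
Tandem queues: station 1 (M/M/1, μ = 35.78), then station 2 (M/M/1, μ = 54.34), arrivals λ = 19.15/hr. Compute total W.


Each node sees arrival rate λ = 19.15/hr (tandem ⇒ throughput preserved).
W₁ = 1/(μ₁−λ) = 1/(35.78−19.15) = 0.06013 hr
W₂ = 1/(μ₂−λ) = 1/(54.34−19.15) = 0.02842 hr
W_total = W₁ + W₂ = 0.06013 + 0.02842 = 0.08855 hr

Final: 0.08855 hr


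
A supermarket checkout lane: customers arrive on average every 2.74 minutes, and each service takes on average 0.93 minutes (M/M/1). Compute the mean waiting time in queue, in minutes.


λ = 60/2.74 = 21.8978 /hr
μ = 60/0.93 = 64.5161 /hr
ρ = λ/μ = 21.8978/64.5161 = 0.3394
Wq = ρ/(μ−λ) = 0.3394/(64.5161−21.8978) = 0.007964 hr
In minutes: 0.007964·60 = 0.4778 min

Final: 0.4778 min


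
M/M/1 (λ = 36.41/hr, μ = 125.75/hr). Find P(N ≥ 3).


ρ = 36.41/125.75 = 0.2895
P(N ≥ n) = ρ^n = 0.2895^3 = 0.024274

Final: 0.024274


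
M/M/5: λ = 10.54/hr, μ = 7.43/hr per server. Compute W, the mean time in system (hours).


a = 1.4186; ρ = 0.2837; P₀ = 0.241774
Lq = P₀·a^c·ρ/(c!(1−ρ)²) = 0.006400
Wq = Lq/λ = 0.006400/10.54 = 0.0006072 hr
W = Wq + 1/μ = 0.0006072 + 0.13459 = 0.13520 hr

Final: 0.13520 hr


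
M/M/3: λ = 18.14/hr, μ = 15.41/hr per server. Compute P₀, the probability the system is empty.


a = λ/μ = 18.14/15.41 = 1.1772; ρ = a/c = 0.3924
Σ_{k=0}^{2} a^k/k! (terms k=0..2) = 1.00000 + 1.17716 + 0.69285 = 2.87001
Tail: a^3/(3!(1−ρ)) = 1.63119/(6·0.6076) = 0.44743
P₀ = 1/(2.87001 + 0.44743) = 1/3.31744 = 0.301437

Final: 0.301437


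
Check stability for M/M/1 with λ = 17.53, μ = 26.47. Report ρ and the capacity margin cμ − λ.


Total capacity cμ = 1·26.47 = 26.47/hr
ρ = λ/(cμ) = 17.53/26.47 = 0.6623
Stable ⇔ ρ < 1: YES
Spare capacity = cμ − λ = 26.47 − 17.53 = 8.94/hr

Final: ρ = 0.6623; stable; margin = 8.94/hr


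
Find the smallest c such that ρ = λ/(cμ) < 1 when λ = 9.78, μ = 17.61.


Stability requires cμ > λ ⇔ c > λ/μ.
λ/μ = 9.78/17.61 = 0.5554
Minimum integer c = ⌊0.5554⌋ + 1 = 1
Check: 1·17.61 = 17.61 > 9.78, while 0·17.61 = 0.00 ≤ 9.78

Final: 1 servers


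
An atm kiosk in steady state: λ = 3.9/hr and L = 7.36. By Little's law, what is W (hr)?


W = L/λ = 7.36/3.9 = 1.8872 hr

Final: 1.8872 hr


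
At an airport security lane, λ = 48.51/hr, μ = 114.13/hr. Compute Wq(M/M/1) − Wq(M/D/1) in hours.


ρ = 48.51/114.13 = 0.4250
Wq(M/M/1) = ρ/(μ−λ) = 0.4250/65.62 = 0.006477 hr
Wq(M/D/1) = ρ/(2(μ−λ)) = 0.003239 hr
Savings = 0.006477 − 0.003239 = 0.003239 hr

Final: 0.003239 hr


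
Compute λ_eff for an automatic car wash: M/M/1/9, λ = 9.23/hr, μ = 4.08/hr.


ρ = 2.2623; P_K = (1−ρ)ρ^9/(1−ρ^10) = 0.558122
λ_eff = λ(1 − P_K) = 9.23·(1 − 0.558122) = 9.23·0.441878 = 4.0785 /hr

Final: 4.0785 /hr


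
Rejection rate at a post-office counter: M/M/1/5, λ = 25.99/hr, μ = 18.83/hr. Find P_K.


ρ = λ/μ = 25.99/18.83 = 1.3802
P_K = (1−ρ)ρ^K/(1−ρ^(K+1)) = (-0.3802·5.009332)/(1 − 6.914102)
= -1.904770/-5.914102 = 0.322073

Final: 0.322073


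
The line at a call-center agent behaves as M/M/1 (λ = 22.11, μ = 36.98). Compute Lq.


ρ = 22.11/36.98 = 0.5979
Lq = ρ²/(1−ρ) = 0.3575/0.4021 = 0.8890

Final: 0.8890


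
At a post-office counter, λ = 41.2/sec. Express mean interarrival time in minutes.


Mean interarrival time = 1/λ = 1/41.2 second = 0.02427 second
In minutes: 0.02427 × 0.0166667 = 0.0004045 min

Final: 0.0004045 min


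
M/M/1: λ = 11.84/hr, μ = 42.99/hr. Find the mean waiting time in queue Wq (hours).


ρ = 11.84/42.99 = 0.2754
Wq = ρ/(μ−λ) = 0.2754/(42.99 − 11.84) = 0.2754/31.15 = 0.008842 hr

Final: 0.008842 hr


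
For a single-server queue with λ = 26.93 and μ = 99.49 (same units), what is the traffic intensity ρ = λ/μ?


ρ = λ/μ = 26.93/99.49 = 0.2707

Final: 0.2707


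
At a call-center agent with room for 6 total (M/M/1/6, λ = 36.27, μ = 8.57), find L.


ρ = 36.27/8.57 = 4.2322
L = ρ[1 − (K+1)ρ^K + Kρ^(K+1)] / [(1−ρ)(1−ρ^(K+1))]
Numerator: 4.2322·(1 − 7·5746.460184 + 6·24320.199637) = 447331.311406
Denominator: (-3.2322)·(-24319.199637) = 78604.647601
L = 447331.311406/78604.647601 = 5.6909

Final: 5.6909


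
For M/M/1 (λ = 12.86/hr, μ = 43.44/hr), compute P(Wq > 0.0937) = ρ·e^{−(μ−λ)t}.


ρ = 12.86/43.44 = 0.2960
P(Wq > t) = ρ·e^{−(μ−λ)t} = 0.2960·e^{−2.8653}
= 0.2960·0.056963 = 0.016863

Final: 0.016863


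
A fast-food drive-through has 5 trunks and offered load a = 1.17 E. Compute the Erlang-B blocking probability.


B(c,a) = (a^c/c!) / Σ_{k=0}^{c} a^k/k!
a^5/5! = 0.018270
Σ terms (k=0..5): 1.00000 + 1.17000 + 0.68445 + 0.26694 + 0.07808 + 0.01827 = 3.217735
B = 0.018270/3.217735 = 0.005678

Final: 0.005678


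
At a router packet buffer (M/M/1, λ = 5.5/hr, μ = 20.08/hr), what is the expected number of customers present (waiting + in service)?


ρ = λ/μ = 5.5/20.08 = 0.2739
L = ρ/(1−ρ) = 0.2739/(1 − 0.2739) = 0.2739/0.7261 = 0.3772

Final: 0.3772


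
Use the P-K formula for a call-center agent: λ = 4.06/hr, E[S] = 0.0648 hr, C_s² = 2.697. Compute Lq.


ρ = λ·E[S] = 4.06·0.0648 = 0.2631
Lq = ρ²(1+C_s²)/(2(1−ρ)) = 0.06922·(1+2.697)/(2·0.7369)
= 0.06922·3.6970/1.4738 = 0.17362

Final: 0.17362


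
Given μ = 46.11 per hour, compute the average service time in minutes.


Mean service time = 1/μ = 1/46.11 hour = 0.02169 hour
In minutes: 0.02169 × 60 = 1.3012 min

Final: 1.3012 min


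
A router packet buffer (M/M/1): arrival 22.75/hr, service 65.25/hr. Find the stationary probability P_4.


ρ = 22.75/65.25 = 0.3487
P_n = (1−ρ)·ρ^n = (1 − 0.3487)·0.3487^4 = 0.6513·0.014778 = 0.009625

Final: 0.009625


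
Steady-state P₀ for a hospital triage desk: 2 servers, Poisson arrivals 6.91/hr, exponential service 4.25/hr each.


a = λ/μ = 6.91/4.25 = 1.6259; ρ = a/c = 0.8129
Σ_{k=0}^{1} a^k/k! (terms k=0..1) = 1.00000 + 1.62588 = 2.62588
Tail: a^2/(2!(1−ρ)) = 2.64349/(2·0.1871) = 7.06594
P₀ = 1/(2.62588 + 7.06594) = 1/9.69182 = 0.103180

Final: 0.103180


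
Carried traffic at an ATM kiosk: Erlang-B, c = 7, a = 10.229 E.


B(7,10.229) = 0.419111 (Erlang-B)
Carried load = a(1 − B) = 10.229·(1 − 0.419111) = 10.229·0.580889 = 5.9419 E

Final: 5.9419 Erlangs


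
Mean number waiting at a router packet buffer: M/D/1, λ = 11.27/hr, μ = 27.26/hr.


ρ = 11.27/27.26 = 0.4134
M/D/1: Lq = ρ²/(2(1−ρ)) = 0.1709/(2·0.5866) = 0.14569

Final: 0.14569


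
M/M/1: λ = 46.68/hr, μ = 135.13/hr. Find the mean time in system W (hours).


W = 1/(μ−λ) = 1/(135.13 − 46.68) = 1/88.45 = 0.01131 hr

Final: 0.01131 hr


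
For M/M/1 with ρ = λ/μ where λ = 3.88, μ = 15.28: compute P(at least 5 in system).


ρ = 3.88/15.28 = 0.2539
P(N ≥ n) = ρ^n = 0.2539^5 = 0.001056

Final: 0.001056


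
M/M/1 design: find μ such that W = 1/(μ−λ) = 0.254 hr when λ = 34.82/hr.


W = 1/(μ−λ) ⇒ μ − λ = 1/W = 1/0.254 = 3.9370
μ = λ + 1/W = 34.82 + 3.9370 = 38.7570 per hr

Final: 38.7570 /hr


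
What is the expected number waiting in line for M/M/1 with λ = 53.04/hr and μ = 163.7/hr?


ρ = 53.04/163.7 = 0.3240
Lq = ρ²/(1−ρ) = 0.1050/0.6760 = 0.1553

Final: 0.1553


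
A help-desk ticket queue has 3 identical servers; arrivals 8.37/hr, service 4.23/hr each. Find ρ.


ρ = λ/(cμ) = 8.37/(3·4.23) = 8.37/12.69 = 0.6596

Final: 0.6596


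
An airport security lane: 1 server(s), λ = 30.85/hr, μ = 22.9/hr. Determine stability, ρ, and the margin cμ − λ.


Total capacity cμ = 1·22.9 = 22.90/hr
ρ = λ/(cμ) = 30.85/22.90 = 1.3472
Stable ⇔ ρ < 1: NO
Spare capacity = cμ − λ = 22.90 − 30.85 = -7.95/hr

Final: ρ = 1.3472; unstable; margin = -7.95/hr


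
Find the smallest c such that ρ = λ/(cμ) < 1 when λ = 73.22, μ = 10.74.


Stability requires cμ > λ ⇔ c > λ/μ.
λ/μ = 73.22/10.74 = 6.8175
Minimum integer c = ⌊6.8175⌋ + 1 = 7
Check: 7·10.74 = 75.18 > 73.22, while 6·10.74 = 64.44 ≤ 73.22

Final: 7 servers


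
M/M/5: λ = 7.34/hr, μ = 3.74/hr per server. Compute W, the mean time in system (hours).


a = 1.9626; ρ = 0.3925; P₀ = 0.139552
Lq = P₀·a^c·ρ/(c!(1−ρ)²) = 0.03601
Wq = Lq/λ = 0.03601/7.34 = 0.004906 hr
W = Wq + 1/μ = 0.004906 + 0.26738 = 0.27229 hr

Final: 0.27229 hr


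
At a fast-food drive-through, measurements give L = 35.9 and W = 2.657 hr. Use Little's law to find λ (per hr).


λ = L/W = 35.9/2.657 = 13.5115 /hr

Final: 13.5115 /hr


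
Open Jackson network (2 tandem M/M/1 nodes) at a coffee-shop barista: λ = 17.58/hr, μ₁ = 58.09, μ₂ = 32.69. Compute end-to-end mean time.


Each node sees arrival rate λ = 17.58/hr (tandem ⇒ throughput preserved).
W₁ = 1/(μ₁−λ) = 1/(58.09−17.58) = 0.02469 hr
W₂ = 1/(μ₂−λ) = 1/(32.69−17.58) = 0.06618 hr
W_total = W₁ + W₂ = 0.02469 + 0.06618 = 0.09087 hr

Final: 0.09087 hr


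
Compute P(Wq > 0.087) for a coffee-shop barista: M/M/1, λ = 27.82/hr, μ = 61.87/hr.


ρ = 27.82/61.87 = 0.4497
P(Wq > t) = ρ·e^{−(μ−λ)t} = 0.4497·e^{−2.9623}
= 0.4497·0.051697 = 0.023246

Final: 0.023246


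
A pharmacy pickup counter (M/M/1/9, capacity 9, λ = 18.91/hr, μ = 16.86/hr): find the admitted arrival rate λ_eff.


ρ = 1.1216; P_K = (1−ρ)ρ^9/(1−ρ^10) = 0.158826
λ_eff = λ(1 − P_K) = 18.91·(1 − 0.158826) = 18.91·0.841174 = 15.9066 /hr

Final: 15.9066 /hr


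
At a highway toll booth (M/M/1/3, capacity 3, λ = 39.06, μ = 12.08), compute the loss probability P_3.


ρ = λ/μ = 39.06/12.08 = 3.2334
P_K = (1−ρ)ρ^K/(1−ρ^(K+1)) = (-2.2334·33.806166)/(1 − 109.310333)
= -75.504168/-108.310333 = 0.697110

Final: 0.697110


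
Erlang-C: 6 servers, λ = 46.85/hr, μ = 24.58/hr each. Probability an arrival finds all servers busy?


a = λ/μ = 1.9060; ρ = a/6 = 0.3177
P₀ = 0.148507 (from M/M/c formula)
C(c,a) = [a^c/(c!(1−ρ))]·P₀ = [47.94754/(720·0.6823)]·0.148507
= 0.09760·0.148507 = 0.014494

Final: 0.014494


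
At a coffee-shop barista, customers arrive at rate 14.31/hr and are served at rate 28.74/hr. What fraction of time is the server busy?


ρ = λ/μ = 14.31/28.74 = 0.4979

Final: 0.4979


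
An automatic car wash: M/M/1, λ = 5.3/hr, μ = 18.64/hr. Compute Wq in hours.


ρ = 5.3/18.64 = 0.2843
Wq = ρ/(μ−λ) = 0.2843/(18.64 − 5.3) = 0.2843/13.34 = 0.02131 hr

Final: 0.02131 hr


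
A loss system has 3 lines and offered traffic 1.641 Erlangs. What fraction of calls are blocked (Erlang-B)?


B(c,a) = (a^c/c!) / Σ_{k=0}^{c} a^k/k!
a^3/3! = 0.736503
Σ terms (k=0..3): 1.00000 + 1.64100 + 1.34644 + 0.73650 = 4.723943
B = 0.736503/4.723943 = 0.155909

Final: 0.155909


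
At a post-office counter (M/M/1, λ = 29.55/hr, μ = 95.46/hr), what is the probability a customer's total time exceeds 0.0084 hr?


W ~ Exponential(μ−λ) for M/M/1.
μ − λ = 95.46 − 29.55 = 65.9100
P(W > t) = e^{−(μ−λ)t} = e^{−0.5536} = 0.574851

Final: 0.574851


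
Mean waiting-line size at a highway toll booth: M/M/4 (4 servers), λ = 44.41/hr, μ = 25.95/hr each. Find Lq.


a = λ/μ = 1.7114; ρ = a/4 = 0.4278
P₀ = 0.177437
Lq = P₀·a^c·ρ / (c!·(1−ρ)²) = 0.177437·8.57776·0.4278/(24·0.32736)
= 0.08288

Final: 0.08288


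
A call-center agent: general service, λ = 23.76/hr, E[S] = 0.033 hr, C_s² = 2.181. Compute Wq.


ρ = λ·E[S] = 23.76·0.033 = 0.7841
E[S²] = E[S]²(1+C_s²) = 0.033²·(1+2.181) = 0.003464
Wq = λ·E[S²]/(2(1−ρ)) = 23.76·0.003464/(2·0.2159) = 0.19060 hr

Final: 0.19060 hr


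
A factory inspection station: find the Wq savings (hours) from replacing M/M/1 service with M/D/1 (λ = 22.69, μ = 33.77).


ρ = 22.69/33.77 = 0.6719
Wq(M/M/1) = ρ/(μ−λ) = 0.6719/11.08 = 0.06064 hr
Wq(M/D/1) = ρ/(2(μ−λ)) = 0.03032 hr
Savings = 0.06064 − 0.03032 = 0.03032 hr

Final: 0.03032 hr


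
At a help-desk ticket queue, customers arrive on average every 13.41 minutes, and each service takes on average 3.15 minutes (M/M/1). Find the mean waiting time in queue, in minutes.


λ = 60/13.41 = 4.4743 /hr
μ = 60/3.15 = 19.0476 /hr
ρ = λ/μ = 4.4743/19.0476 = 0.2349
Wq = ρ/(μ−λ) = 0.2349/(19.0476−4.4743) = 0.01612 hr
In minutes: 0.01612·60 = 0.9671 min

Final: 0.9671 min


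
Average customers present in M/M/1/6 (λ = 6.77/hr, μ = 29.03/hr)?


ρ = 6.77/29.03 = 0.2332
L = ρ[1 − (K+1)ρ^K + Kρ^(K+1)] / [(1−ρ)(1−ρ^(K+1))]
Numerator: 0.2332·(1 − 7·0.0001609 + 6·0.00003751) = 0.232997
Denominator: (0.7668)·(0.999962) = 0.766764
L = 0.232997/0.766764 = 0.3039

Final: 0.3039


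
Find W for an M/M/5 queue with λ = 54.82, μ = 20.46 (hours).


a = 2.6794; ρ = 0.5359; P₀ = 0.066218
Lq = P₀·a^c·ρ/(c!(1−ρ)²) = 0.18956
Wq = Lq/λ = 0.18956/54.82 = 0.003458 hr
W = Wq + 1/μ = 0.003458 + 0.04888 = 0.05233 hr

Final: 0.05233 hr


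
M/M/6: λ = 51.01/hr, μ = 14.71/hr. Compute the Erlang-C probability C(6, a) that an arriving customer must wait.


a = λ/μ = 3.4677; ρ = a/6 = 0.5780
P₀ = 0.029980 (from M/M/c formula)
C(c,a) = [a^c/(c!(1−ρ))]·P₀ = [1738.82512/(720·0.4220)]·0.029980
= 5.72217·0.029980 = 0.171549

Final: 0.171549


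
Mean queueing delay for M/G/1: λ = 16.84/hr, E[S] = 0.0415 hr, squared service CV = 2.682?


ρ = λ·E[S] = 16.84·0.0415 = 0.6989
E[S²] = E[S]²(1+C_s²) = 0.0415²·(1+2.682) = 0.006341
Wq = λ·E[S²]/(2(1−ρ)) = 16.84·0.006341/(2·0.3011) = 0.17731 hr

Final: 0.17731 hr


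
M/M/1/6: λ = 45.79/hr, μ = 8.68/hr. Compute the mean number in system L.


ρ = 45.79/8.68 = 5.2753
L = ρ[1 − (K+1)ρ^K + Kρ^(K+1)] / [(1−ρ)(1−ρ^(K+1))]
Numerator: 5.2753·(1 − 7·21552.889886 + 6·113698.943304) = 2802920.009014
Denominator: (-4.2753)·(-113697.943304) = 486098.004150
L = 2802920.009014/486098.004150 = 5.7662

Final: 5.7662


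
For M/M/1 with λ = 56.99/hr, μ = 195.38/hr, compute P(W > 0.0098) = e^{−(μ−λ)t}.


W ~ Exponential(μ−λ) for M/M/1.
μ − λ = 195.38 − 56.99 = 138.3900
P(W > t) = e^{−(μ−λ)t} = e^{−1.3562} = 0.257632

Final: 0.257632


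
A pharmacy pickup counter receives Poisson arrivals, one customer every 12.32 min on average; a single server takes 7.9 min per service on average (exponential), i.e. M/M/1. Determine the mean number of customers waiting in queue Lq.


λ = 60/12.32 = 4.8701 /hr
μ = 60/7.9 = 7.5949 /hr
ρ = λ/μ = 4.8701/7.5949 = 0.6412
Lq = ρ²/(1−ρ) = 0.4112/0.3588 = 1.1461

Final: 1.1461


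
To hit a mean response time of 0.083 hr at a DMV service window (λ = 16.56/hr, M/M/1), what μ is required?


W = 1/(μ−λ) ⇒ μ − λ = 1/W = 1/0.083 = 12.0482
μ = λ + 1/W = 16.56 + 12.0482 = 28.6082 per hr

Final: 28.6082 /hr


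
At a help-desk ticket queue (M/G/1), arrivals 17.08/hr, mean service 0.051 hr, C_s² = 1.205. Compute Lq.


ρ = λ·E[S] = 17.08·0.051 = 0.8711
Lq = ρ²(1+C_s²)/(2(1−ρ)) = 0.7588·(1+1.205)/(2·0.1289)
= 0.7588·2.2050/0.2578 = 6.48895

Final: 6.48895


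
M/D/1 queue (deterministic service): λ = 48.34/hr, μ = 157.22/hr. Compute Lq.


ρ = 48.34/157.22 = 0.3075
M/D/1: Lq = ρ²/(2(1−ρ)) = 0.09454/(2·0.6925) = 0.06825

Final: 0.06825


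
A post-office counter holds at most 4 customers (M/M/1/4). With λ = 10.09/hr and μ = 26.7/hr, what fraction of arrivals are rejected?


ρ = λ/μ = 10.09/26.7 = 0.3779
P_K = (1−ρ)ρ^K/(1−ρ^(K+1)) = (0.6221·0.020395)/(1 − 0.007707)
= 0.012688/0.992293 = 0.012786

Final: 0.012786


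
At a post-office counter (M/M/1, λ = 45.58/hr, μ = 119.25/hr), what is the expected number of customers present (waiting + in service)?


ρ = λ/μ = 45.58/119.25 = 0.3822
L = ρ/(1−ρ) = 0.3822/(1 − 0.3822) = 0.3822/0.6178 = 0.6187

Final: 0.6187


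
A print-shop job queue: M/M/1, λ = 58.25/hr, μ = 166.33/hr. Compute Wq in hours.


ρ = 58.25/166.33 = 0.3502
Wq = ρ/(μ−λ) = 0.3502/(166.33 − 58.25) = 0.3502/108.08 = 0.003240 hr

Final: 0.003240 hr


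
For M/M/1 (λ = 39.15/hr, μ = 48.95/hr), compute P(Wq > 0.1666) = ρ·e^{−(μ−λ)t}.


ρ = 39.15/48.95 = 0.7998
P(Wq > t) = ρ·e^{−(μ−λ)t} = 0.7998·e^{−1.6327}
= 0.7998·0.195405 = 0.156284

Final: 0.156284


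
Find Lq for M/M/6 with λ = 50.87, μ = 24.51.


a = λ/μ = 2.0755; ρ = a/6 = 0.3459
P₀ = 0.125264
Lq = P₀·a^c·ρ / (c!·(1−ρ)²) = 0.125264·79.93014·0.3459/(720·0.42783)
= 0.01124

Final: 0.01124


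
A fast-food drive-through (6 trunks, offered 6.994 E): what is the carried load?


B(6,6.994) = 0.330955 (Erlang-B)
Carried load = a(1 − B) = 6.994·(1 − 0.330955) = 6.994·0.669045 = 4.6793 E

Final: 4.6793 Erlangs


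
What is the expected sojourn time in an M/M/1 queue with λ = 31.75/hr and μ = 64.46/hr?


W = 1/(μ−λ) = 1/(64.46 − 31.75) = 1/32.71 = 0.03057 hr

Final: 0.03057 hr


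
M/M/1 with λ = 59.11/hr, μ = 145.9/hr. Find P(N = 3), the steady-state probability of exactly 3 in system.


ρ = 59.11/145.9 = 0.4051
P_n = (1−ρ)·ρ^n = (1 − 0.4051)·0.4051^3 = 0.5949·0.066499 = 0.039558

Final: 0.039558


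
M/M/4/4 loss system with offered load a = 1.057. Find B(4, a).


B(c,a) = (a^c/c!) / Σ_{k=0}^{c} a^k/k!
a^4/4! = 0.052010
Σ terms (k=0..4): 1.00000 + 1.05700 + 0.55862 + 0.19682 + 0.05201 = 2.864457
B = 0.052010/2.864457 = 0.018157

Final: 0.018157


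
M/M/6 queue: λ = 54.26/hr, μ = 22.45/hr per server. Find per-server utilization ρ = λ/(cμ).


ρ = λ/(cμ) = 54.26/(6·22.45) = 54.26/134.70 = 0.4028

Final: 0.4028


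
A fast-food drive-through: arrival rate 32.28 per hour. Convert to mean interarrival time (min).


Mean interarrival time = 1/λ = 1/32.28 hour = 0.03098 hour
In minutes: 0.03098 × 60 = 1.8587 min

Final: 1.8587 min


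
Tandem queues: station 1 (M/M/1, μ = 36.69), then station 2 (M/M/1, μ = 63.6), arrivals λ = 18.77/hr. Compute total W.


Each node sees arrival rate λ = 18.77/hr (tandem ⇒ throughput preserved).
W₁ = 1/(μ₁−λ) = 1/(36.69−18.77) = 0.05580 hr
W₂ = 1/(μ₂−λ) = 1/(63.6−18.77) = 0.02231 hr
W_total = W₁ + W₂ = 0.05580 + 0.02231 = 0.07811 hr

Final: 0.07811 hr


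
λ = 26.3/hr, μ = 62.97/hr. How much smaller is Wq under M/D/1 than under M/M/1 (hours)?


ρ = 26.3/62.97 = 0.4177
Wq(M/M/1) = ρ/(μ−λ) = 0.4177/36.67 = 0.01139 hr
Wq(M/D/1) = ρ/(2(μ−λ)) = 0.005695 hr
Savings = 0.01139 − 0.005695 = 0.005695 hr

Final: 0.005695 hr


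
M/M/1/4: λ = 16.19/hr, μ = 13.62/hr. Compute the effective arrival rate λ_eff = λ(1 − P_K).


ρ = 1.1887; P_K = (1−ρ)ρ^4/(1−ρ^5) = 0.274332
λ_eff = λ(1 − P_K) = 16.19·(1 − 0.274332) = 16.19·0.725668 = 11.7486 /hr

Final: 11.7486 /hr


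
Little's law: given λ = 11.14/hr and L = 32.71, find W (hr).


W = L/λ = 32.71/11.14 = 2.9363 hr

Final: 2.9363 hr


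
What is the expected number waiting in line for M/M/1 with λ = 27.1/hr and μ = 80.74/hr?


ρ = 27.1/80.74 = 0.3356
Lq = ρ²/(1−ρ) = 0.1127/0.6644 = 0.1696

Final: 0.1696


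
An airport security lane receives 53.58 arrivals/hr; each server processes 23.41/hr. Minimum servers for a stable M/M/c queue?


Stability requires cμ > λ ⇔ c > λ/μ.
λ/μ = 53.58/23.41 = 2.2888
Minimum integer c = ⌊2.2888⌋ + 1 = 3
Check: 3·23.41 = 70.23 > 53.58, while 2·23.41 = 46.82 ≤ 53.58

Final: 3 servers


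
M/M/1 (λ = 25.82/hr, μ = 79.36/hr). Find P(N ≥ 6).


ρ = 25.82/79.36 = 0.3254
P(N ≥ n) = ρ^n = 0.3254^6 = 0.001186

Final: 0.001186


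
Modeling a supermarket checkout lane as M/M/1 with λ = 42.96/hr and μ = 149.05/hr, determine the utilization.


ρ = λ/μ = 42.96/149.05 = 0.2882

Final: 0.2882


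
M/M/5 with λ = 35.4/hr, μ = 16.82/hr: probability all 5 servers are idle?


a = λ/μ = 35.4/16.82 = 2.1046; ρ = a/c = 0.4209
Σ_{k=0}^{4} a^k/k! (terms k=0..4) = 1.00000 + 2.10464 + 2.21475 + 1.55375 + 0.81752 = 7.69065
Tail: a^5/(5!(1−ρ)) = 41.29394/(120·0.5791) = 0.59425
P₀ = 1/(7.69065 + 0.59425) = 1/8.28491 = 0.120701

Final: 0.120701


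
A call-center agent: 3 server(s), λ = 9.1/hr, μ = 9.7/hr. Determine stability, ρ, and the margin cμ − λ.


Total capacity cμ = 3·9.7 = 29.10/hr
ρ = λ/(cμ) = 9.1/29.10 = 0.3127
Stable ⇔ ρ < 1: YES
Spare capacity = cμ − λ = 29.10 − 9.1 = 20.00/hr

Final: ρ = 0.3127; stable; margin = 20.00/hr


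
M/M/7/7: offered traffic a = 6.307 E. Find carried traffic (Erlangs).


B(7,6.307) = 0.204963 (Erlang-B)
Carried load = a(1 − B) = 6.307·(1 − 0.204963) = 6.307·0.795037 = 5.0143 E

Final: 5.0143 Erlangs


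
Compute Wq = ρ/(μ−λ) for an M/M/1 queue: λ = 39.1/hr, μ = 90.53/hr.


ρ = 39.1/90.53 = 0.4319
Wq = ρ/(μ−λ) = 0.4319/(90.53 − 39.1) = 0.4319/51.43 = 0.008398 hr

Final: 0.008398 hr


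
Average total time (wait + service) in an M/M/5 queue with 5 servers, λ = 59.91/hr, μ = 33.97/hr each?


a = 1.7636; ρ = 0.3527; P₀ = 0.170772
Lq = P₀·a^c·ρ/(c!(1−ρ)²) = 0.02044
Wq = Lq/λ = 0.02044/59.91 = 0.0003412 hr
W = Wq + 1/μ = 0.0003412 + 0.02944 = 0.02978 hr

Final: 0.02978 hr


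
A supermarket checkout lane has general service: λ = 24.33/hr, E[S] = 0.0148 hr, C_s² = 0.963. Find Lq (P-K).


ρ = λ·E[S] = 24.33·0.0148 = 0.3601
Lq = ρ²(1+C_s²)/(2(1−ρ)) = 0.1297·(1+0.963)/(2·0.6399)
= 0.1297·1.9630/1.2798 = 0.19887

Final: 0.19887


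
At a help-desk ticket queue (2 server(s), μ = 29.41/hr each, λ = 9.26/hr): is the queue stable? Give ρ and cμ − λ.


Total capacity cμ = 2·29.41 = 58.82/hr
ρ = λ/(cμ) = 9.26/58.82 = 0.1574
Stable ⇔ ρ < 1: YES
Spare capacity = cμ − λ = 58.82 − 9.26 = 49.56/hr

Final: ρ = 0.1574; stable; margin = 49.56/hr


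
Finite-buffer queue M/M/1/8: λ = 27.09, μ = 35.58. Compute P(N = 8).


ρ = λ/μ = 27.09/35.58 = 0.7614
P_K = (1−ρ)ρ^K/(1−ρ^(K+1)) = (0.2386·0.112934)/(1 − 0.085986)
= 0.026948/0.914014 = 0.029483

Final: 0.029483


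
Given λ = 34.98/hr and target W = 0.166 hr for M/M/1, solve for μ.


W = 1/(μ−λ) ⇒ μ − λ = 1/W = 1/0.166 = 6.0241
μ = λ + 1/W = 34.98 + 6.0241 = 41.0041 per hr

Final: 41.0041 /hr


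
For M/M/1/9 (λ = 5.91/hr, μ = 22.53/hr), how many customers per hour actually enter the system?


ρ = 0.2623; P_K = (1−ρ)ρ^9/(1−ρ^10) = 0.000004338
λ_eff = λ(1 − P_K) = 5.91·(1 − 0.000004338) = 5.91·0.999996 = 5.9100 /hr

Final: 5.9100 /hr


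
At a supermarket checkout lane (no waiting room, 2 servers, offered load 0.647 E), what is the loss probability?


B(c,a) = (a^c/c!) / Σ_{k=0}^{c} a^k/k!
a^2/2! = 0.209305
Σ terms (k=0..2): 1.00000 + 0.64700 + 0.20930 = 1.856305
B = 0.209305/1.856305 = 0.112753

Final: 0.112753


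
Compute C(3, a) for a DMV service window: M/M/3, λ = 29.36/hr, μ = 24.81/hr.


a = λ/μ = 1.1834; ρ = a/3 = 0.3945
P₀ = 0.299424 (from M/M/c formula)
C(c,a) = [a^c/(c!(1−ρ))]·P₀ = [1.65725/(6·0.6055)]·0.299424
= 0.45614·0.299424 = 0.136579

Final: 0.136579


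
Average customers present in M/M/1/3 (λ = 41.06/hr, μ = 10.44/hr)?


ρ = 41.06/10.44 = 3.9330
L = ρ[1 − (K+1)ρ^K + Kρ^(K+1)] / [(1−ρ)(1−ρ^(K+1))]
Numerator: 3.9330·(1 − 4·60.835256 + 3·239.262031) = 1869.901780
Denominator: (-2.9330)·(-238.262031) = 698.810670
L = 1869.901780/698.810670 = 2.6758

Final: 2.6758


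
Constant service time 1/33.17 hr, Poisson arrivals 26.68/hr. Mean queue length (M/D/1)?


ρ = 26.68/33.17 = 0.8043
M/D/1: Lq = ρ²/(2(1−ρ)) = 0.6470/(2·0.1957) = 1.65330

Final: 1.65330


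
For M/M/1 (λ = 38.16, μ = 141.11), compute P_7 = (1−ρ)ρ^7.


ρ = 38.16/141.11 = 0.2704
P_n = (1−ρ)·ρ^n = (1 − 0.2704)·0.2704^7 = 0.7296·0.0001058 = 0.00007717

Final: 0.00007717


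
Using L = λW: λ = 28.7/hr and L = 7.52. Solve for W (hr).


W = L/λ = 7.52/28.7 = 0.2620 hr

Final: 0.2620 hr


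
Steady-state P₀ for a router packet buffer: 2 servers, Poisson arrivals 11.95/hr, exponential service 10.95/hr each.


a = λ/μ = 11.95/10.95 = 1.0913; ρ = a/c = 0.5457
Σ_{k=0}^{1} a^k/k! (terms k=0..1) = 1.00000 + 1.09132 = 2.09132
Tail: a^2/(2!(1−ρ)) = 1.19099/(2·0.4543) = 1.31069
P₀ = 1/(2.09132 + 1.31069) = 1/3.40201 = 0.293944

Final: 0.293944


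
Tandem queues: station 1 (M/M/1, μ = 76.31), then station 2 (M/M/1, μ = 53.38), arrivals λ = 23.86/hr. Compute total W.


Each node sees arrival rate λ = 23.86/hr (tandem ⇒ throughput preserved).
W₁ = 1/(μ₁−λ) = 1/(76.31−23.86) = 0.01907 hr
W₂ = 1/(μ₂−λ) = 1/(53.38−23.86) = 0.03388 hr
W_total = W₁ + W₂ = 0.01907 + 0.03388 = 0.05294 hr

Final: 0.05294 hr


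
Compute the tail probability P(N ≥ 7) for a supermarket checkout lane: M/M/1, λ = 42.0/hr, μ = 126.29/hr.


ρ = 42.0/126.29 = 0.3326
P(N ≥ n) = ρ^n = 0.3326^7 = 0.0004499

Final: 0.0004499


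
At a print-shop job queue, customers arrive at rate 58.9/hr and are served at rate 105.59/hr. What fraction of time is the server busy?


ρ = λ/μ = 58.9/105.59 = 0.5578

Final: 0.5578


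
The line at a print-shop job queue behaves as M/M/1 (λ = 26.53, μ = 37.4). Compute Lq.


ρ = 26.53/37.4 = 0.7094
Lq = ρ²/(1−ρ) = 0.5032/0.2906 = 1.7313

Final: 1.7313


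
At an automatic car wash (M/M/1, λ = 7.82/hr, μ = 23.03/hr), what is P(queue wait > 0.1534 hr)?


ρ = 7.82/23.03 = 0.3396
P(Wq > t) = ρ·e^{−(μ−λ)t} = 0.3396·e^{−2.3332}
= 0.3396·0.096984 = 0.032931

Final: 0.032931


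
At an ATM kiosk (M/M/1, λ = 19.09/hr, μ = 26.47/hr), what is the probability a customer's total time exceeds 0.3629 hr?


W ~ Exponential(μ−λ) for M/M/1.
μ − λ = 26.47 − 19.09 = 7.3800
P(W > t) = e^{−(μ−λ)t} = e^{−2.6782} = 0.068687

Final: 0.068687


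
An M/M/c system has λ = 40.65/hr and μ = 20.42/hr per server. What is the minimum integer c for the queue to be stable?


Stability requires cμ > λ ⇔ c > λ/μ.
λ/μ = 40.65/20.42 = 1.9907
Minimum integer c = ⌊1.9907⌋ + 1 = 2
Check: 2·20.42 = 40.84 > 40.65, while 1·20.42 = 20.42 ≤ 40.65

Final: 2 servers


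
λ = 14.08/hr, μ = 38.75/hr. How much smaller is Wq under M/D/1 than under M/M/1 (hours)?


ρ = 14.08/38.75 = 0.3634
Wq(M/M/1) = ρ/(μ−λ) = 0.3634/24.67 = 0.01473 hr
Wq(M/D/1) = ρ/(2(μ−λ)) = 0.007364 hr
Savings = 0.01473 − 0.007364 = 0.007364 hr

Final: 0.007364 hr


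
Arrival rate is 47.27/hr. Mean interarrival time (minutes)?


Mean interarrival time = 1/λ = 1/47.27 hour = 0.02116 hour
In minutes: 0.02116 × 60 = 1.2693 min

Final: 1.2693 min


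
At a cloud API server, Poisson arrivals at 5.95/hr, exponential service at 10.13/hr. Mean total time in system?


W = 1/(μ−λ) = 1/(10.13 − 5.95) = 1/4.18 = 0.2392 hr

Final: 0.2392 hr


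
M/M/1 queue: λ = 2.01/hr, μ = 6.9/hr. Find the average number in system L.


ρ = λ/μ = 2.01/6.9 = 0.2913
L = ρ/(1−ρ) = 0.2913/(1 − 0.2913) = 0.2913/0.7087 = 0.4110

Final: 0.4110


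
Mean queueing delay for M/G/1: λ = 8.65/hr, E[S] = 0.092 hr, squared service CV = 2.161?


ρ = λ·E[S] = 8.65·0.092 = 0.7958
E[S²] = E[S]²(1+C_s²) = 0.092²·(1+2.161) = 0.026755
Wq = λ·E[S²]/(2(1−ρ)) = 8.65·0.026755/(2·0.2042) = 0.56667 hr

Final: 0.56667 hr


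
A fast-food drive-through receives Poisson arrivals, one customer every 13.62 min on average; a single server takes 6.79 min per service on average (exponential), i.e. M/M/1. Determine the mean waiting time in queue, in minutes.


λ = 60/13.62 = 4.4053 /hr
μ = 60/6.79 = 8.8365 /hr
ρ = λ/μ = 4.4053/8.8365 = 0.4985
Wq = ρ/(μ−λ) = 0.4985/(8.8365−4.4053) = 0.11250 hr
In minutes: 0.11250·60 = 6.750 min

Final: 6.750 min


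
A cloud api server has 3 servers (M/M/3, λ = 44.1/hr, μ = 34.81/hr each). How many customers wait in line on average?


a = λ/μ = 1.2669; ρ = a/3 = 0.4223
P₀ = 0.273525
Lq = P₀·a^c·ρ / (c!·(1−ρ)²) = 0.273525·2.03331·0.4223/(6·0.33375)
= 0.11729

Final: 0.11729


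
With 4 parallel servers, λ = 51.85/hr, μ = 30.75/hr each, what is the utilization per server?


ρ = λ/(cμ) = 51.85/(4·30.75) = 51.85/123.00 = 0.4215

Final: 0.4215


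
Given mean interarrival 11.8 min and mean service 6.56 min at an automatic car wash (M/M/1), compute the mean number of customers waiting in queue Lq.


λ = 60/11.8 = 5.0847 /hr
μ = 60/6.56 = 9.1463 /hr
ρ = λ/μ = 5.0847/9.1463 = 0.5559
Lq = ρ²/(1−ρ) = 0.3091/0.4441 = 0.6960

Final: 0.6960


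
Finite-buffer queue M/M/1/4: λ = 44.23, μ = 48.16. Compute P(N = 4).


ρ = λ/μ = 44.23/48.16 = 0.9184
P_K = (1−ρ)ρ^K/(1−ρ^(K+1)) = (0.08160·0.711413)/(1 − 0.653360)
= 0.058053/0.346640 = 0.167475

Final: 0.167475


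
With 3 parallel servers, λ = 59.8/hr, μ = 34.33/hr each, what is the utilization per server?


ρ = λ/(cμ) = 59.8/(3·34.33) = 59.8/102.99 = 0.5806

Final: 0.5806
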